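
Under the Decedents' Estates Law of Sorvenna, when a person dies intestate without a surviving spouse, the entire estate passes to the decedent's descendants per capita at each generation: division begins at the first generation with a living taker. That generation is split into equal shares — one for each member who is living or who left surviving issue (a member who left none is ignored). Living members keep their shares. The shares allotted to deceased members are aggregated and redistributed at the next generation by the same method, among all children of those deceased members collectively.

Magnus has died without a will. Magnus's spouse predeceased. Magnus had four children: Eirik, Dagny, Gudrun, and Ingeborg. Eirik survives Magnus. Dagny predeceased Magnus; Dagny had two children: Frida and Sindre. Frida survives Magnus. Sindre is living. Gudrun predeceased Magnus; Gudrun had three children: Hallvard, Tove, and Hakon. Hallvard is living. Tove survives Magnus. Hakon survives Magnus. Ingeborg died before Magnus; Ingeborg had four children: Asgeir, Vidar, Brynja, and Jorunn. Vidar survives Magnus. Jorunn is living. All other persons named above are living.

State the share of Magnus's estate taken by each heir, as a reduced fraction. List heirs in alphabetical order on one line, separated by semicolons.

There is no surviving spouse, so the entire estate passes to Magnus's descendants per capita at each generation.
At generation 1 (Eirik, Dagny, Gudrun, Ingeborg) there are 4 shares of (1)/4 = 1/4 each.
Living: Eirik — each takes 1/4.
Deceased: Dagny, Gudrun, and Ingeborg. Their combined 3/4 is pooled and carried to generation 2.
At generation 2 (Frida, Sindre, Hallvard, Tove, Hakon, Asgeir, Vidar, Brynja, Jorunn) there are 9 shares of (3/4)/9 = 1/12 each.
Living: Frida, Sindre, Hallvard, Tove, Hakon, Asgeir, Vidar, Brynja, and Jorunn — each takes 1/12.

Asgeir 1/12; Brynja 1/12; Eirik 1/4; Frida 1/12; Hakon 1/12; Hallvard 1/12; Jorunn 1/12; Sindre 1/12; Tove 1/12; Vidar 1/12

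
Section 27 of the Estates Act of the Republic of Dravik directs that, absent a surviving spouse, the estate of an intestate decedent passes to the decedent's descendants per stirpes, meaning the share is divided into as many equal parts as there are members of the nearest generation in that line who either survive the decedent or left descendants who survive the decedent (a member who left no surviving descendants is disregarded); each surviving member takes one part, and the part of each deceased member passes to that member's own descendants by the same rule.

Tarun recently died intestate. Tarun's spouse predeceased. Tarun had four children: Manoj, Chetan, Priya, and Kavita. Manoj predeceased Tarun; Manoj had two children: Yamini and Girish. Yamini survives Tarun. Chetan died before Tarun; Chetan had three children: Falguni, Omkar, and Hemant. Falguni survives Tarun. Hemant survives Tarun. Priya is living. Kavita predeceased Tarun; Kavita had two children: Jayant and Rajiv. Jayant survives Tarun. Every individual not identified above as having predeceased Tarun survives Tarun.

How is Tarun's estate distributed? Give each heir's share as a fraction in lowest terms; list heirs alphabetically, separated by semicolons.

Falguni 1/12; Girish 1/8; Hemant 1/12; Jayant 1/8; Omkar 1/12; Priya 1/4; Rajiv 1/8; Yamini 1/8

There is no surviving spouse, so the entire estate passes to Tarun's descendants per stirpes.
The estate is divided into 4 equal shares of 1/4 among Manoj, Chetan, Priya, Kavita.
Manoj predeceased; the 1/4 allotted to Manoj's branch passes to Manoj's issue by representation.
The 1/4 is divided into 2 equal shares of 1/8 among Yamini, Girish.
Yamini is living and takes 1/8.
Girish is living and takes 1/8.
Chetan predeceased; the 1/4 allotted to Chetan's branch passes to Chetan's issue by representation.
The 1/4 is divided into 3 equal shares of 1/12 among Falguni, Omkar, Hemant.
Falguni is living and takes 1/12.
Omkar is living and takes 1/12.
Hemant is living and takes 1/12.
Priya is living and takes 1/4.
Kavita predeceased; the 1/4 allotted to Kavita's branch passes to Kavita's issue by representation.
The 1/4 is divided into 2 equal shares of 1/8 among Jayant, Rajiv.
Jayant is living and takes 1/8.
Rajiv is living and takes 1/8.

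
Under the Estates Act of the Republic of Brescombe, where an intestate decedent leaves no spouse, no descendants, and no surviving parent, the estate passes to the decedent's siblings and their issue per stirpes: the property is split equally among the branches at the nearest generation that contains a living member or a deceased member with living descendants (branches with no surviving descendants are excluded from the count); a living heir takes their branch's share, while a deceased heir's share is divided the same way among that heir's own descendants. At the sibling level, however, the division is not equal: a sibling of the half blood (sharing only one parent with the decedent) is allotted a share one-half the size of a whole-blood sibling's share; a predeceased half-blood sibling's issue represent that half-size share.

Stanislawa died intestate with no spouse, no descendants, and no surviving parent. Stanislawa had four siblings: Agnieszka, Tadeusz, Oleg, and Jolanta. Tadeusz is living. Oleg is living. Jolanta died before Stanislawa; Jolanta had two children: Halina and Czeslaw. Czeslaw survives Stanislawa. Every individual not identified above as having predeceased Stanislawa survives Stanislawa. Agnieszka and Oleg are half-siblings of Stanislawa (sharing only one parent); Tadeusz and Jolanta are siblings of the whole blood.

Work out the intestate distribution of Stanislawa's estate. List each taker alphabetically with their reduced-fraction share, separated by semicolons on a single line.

No spouse, descendants, or parent survives, so the estate passes to Stanislawa's siblings per stirpes.
Half-blood siblings count for one-half the weight of whole-blood siblings at the initial division.
Dividing 1 in proportion to weights (total weight 3): Agnieszka (weight 1/2) → 1/6; Tadeusz (weight 1) → 1/3; Oleg (weight 1/2) → 1/6; Jolanta (weight 1) → 1/3.
Agnieszka is living and takes 1/6.
Tadeusz is living and takes 1/3.
Oleg is living and takes 1/6.
Jolanta predeceased; the 1/3 allotted to Jolanta's branch passes to Jolanta's issue by representation.
The 1/3 is divided into 2 equal shares of 1/6 among Halina, Czeslaw.
Halina is living and takes 1/6.
Czeslaw is living and takes 1/6.

Agnieszka 1/6; Czeslaw 1/6; Halina 1/6; Oleg 1/6; Tadeusz 1/3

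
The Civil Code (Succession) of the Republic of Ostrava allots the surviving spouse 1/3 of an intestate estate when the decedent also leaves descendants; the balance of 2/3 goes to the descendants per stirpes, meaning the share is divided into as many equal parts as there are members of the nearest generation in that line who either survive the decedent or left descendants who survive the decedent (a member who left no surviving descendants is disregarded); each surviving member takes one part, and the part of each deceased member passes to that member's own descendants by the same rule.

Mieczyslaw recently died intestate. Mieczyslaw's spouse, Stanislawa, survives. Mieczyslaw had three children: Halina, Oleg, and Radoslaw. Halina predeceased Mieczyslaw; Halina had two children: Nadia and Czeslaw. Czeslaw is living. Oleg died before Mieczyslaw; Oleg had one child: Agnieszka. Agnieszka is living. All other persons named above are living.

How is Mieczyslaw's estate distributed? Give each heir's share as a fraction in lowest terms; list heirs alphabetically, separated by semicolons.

Stanislawa, as surviving spouse, takes 1/3.
The remaining 2/3 passes to Mieczyslaw's descendants per stirpes.
The 2/3 is divided into 3 equal shares of 2/9 among Halina, Oleg, Radoslaw.
Halina predeceased; the 2/9 allotted to Halina's branch passes to Halina's issue by representation.
The 2/9 is divided into 2 equal shares of 1/9 among Nadia, Czeslaw.
Nadia is living and takes 1/9.
Czeslaw is living and takes 1/9.
Oleg predeceased; the 2/9 allotted to Oleg's branch passes to Oleg's issue by representation.
Agnieszka is the sole taker at this level and receives the full 2/9.
Radoslaw is living and takes 2/9.

Agnieszka 2/9; Czeslaw 1/9; Nadia 1/9; Radoslaw 2/9; Stanislawa 1/3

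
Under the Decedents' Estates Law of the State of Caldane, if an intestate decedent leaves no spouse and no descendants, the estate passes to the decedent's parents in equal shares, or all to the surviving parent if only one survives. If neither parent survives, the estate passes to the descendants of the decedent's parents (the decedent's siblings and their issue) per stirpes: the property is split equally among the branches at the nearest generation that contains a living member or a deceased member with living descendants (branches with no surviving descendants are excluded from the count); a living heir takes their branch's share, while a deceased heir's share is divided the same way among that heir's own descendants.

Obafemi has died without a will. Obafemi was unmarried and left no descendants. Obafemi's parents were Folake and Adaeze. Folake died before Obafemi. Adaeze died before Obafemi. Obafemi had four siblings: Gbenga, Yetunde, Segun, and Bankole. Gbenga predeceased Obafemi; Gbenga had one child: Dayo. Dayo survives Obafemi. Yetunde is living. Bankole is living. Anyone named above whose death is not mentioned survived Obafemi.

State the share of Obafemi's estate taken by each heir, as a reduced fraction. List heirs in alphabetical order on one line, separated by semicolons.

Bankole 1/4; Dayo 1/4; Segun 1/4; Yetunde 1/4

Neither parent survives and there are no descendants, so the estate passes to Obafemi's siblings and their issue per stirpes.
The estate is divided into 4 equal shares of 1/4 among Gbenga, Yetunde, Segun, Bankole.
Gbenga predeceased; the 1/4 allotted to Gbenga's branch passes to Gbenga's issue by representation.
Dayo is the sole taker at this level and receives the full 1/4.
Yetunde is living and takes 1/4.
Segun is living and takes 1/4.
Bankole is living and takes 1/4.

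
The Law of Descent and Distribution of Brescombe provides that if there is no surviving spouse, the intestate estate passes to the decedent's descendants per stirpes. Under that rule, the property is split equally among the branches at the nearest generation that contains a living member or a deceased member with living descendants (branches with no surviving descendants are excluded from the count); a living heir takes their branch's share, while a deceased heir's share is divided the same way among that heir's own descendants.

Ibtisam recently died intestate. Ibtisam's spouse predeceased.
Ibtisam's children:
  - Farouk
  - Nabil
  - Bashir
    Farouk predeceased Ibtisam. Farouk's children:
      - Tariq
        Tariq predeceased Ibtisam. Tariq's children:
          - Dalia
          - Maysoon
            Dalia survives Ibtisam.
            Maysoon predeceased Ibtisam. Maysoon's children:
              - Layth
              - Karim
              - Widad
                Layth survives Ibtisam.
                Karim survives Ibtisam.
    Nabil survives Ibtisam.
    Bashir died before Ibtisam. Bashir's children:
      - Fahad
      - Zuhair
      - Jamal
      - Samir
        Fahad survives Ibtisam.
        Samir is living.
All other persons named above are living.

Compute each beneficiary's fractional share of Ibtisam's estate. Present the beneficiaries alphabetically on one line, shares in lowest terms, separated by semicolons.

Dalia 1/6; Fahad 1/12; Jamal 1/12; Karim 1/18; Layth 1/18; Nabil 1/3; Samir 1/12; Widad 1/18; Zuhair 1/12

There is no surviving spouse, so the entire estate passes to Ibtisam's descendants per stirpes.
The estate is divided into 3 equal shares of 1/3 among Farouk, Nabil, Bashir.
Farouk predeceased; the 1/3 allotted to Farouk's branch passes to Farouk's issue by representation.
Tariq's line is the sole branch at this level, so the full 1/3 passes to Tariq's issue by representation.
The 1/3 is divided into 2 equal shares of 1/6 among Dalia, Maysoon.
Dalia is living and takes 1/6.
Maysoon predeceased; the 1/6 allotted to Maysoon's branch passes to Maysoon's issue by representation.
The 1/6 is divided into 3 equal shares of 1/18 among Layth, Karim, Widad.
Layth is living and takes 1/18.
Karim is living and takes 1/18.
Widad is living and takes 1/18.
Nabil is living and takes 1/3.
Bashir predeceased; the 1/3 allotted to Bashir's branch passes to Bashir's issue by representation.
The 1/3 is divided into 4 equal shares of 1/12 among Fahad, Zuhair, Jamal, Samir.
Fahad is living and takes 1/12.
Zuhair is living and takes 1/12.
Jamal is living and takes 1/12.
Samir is living and takes 1/12.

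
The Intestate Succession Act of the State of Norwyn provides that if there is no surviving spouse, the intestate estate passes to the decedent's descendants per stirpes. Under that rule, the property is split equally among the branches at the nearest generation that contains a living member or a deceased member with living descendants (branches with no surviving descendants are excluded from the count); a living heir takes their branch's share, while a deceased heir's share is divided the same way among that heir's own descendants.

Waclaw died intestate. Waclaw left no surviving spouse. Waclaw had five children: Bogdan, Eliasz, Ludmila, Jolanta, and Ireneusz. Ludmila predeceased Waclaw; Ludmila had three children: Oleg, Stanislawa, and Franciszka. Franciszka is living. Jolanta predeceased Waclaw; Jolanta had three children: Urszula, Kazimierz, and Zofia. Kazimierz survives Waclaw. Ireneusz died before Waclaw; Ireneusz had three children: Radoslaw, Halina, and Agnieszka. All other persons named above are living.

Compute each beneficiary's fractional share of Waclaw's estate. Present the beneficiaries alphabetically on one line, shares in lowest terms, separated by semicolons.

There is no surviving spouse, so the entire estate passes to Waclaw's descendants per stirpes.
The estate is divided into 5 equal shares of 1/5 among Bogdan, Eliasz, Ludmila, Jolanta, Ireneusz.
Bogdan is living and takes 1/5.
Eliasz is living and takes 1/5.
Ludmila predeceased; the 1/5 allotted to Ludmila's branch passes to Ludmila's issue by representation.
The 1/5 is divided into 3 equal shares of 1/15 among Oleg, Stanislawa, Franciszka.
Oleg is living and takes 1/15.
Stanislawa is living and takes 1/15.
Franciszka is living and takes 1/15.
Jolanta predeceased; the 1/5 allotted to Jolanta's branch passes to Jolanta's issue by representation.
The 1/5 is divided into 3 equal shares of 1/15 among Urszula, Kazimierz, Zofia.
Urszula is living and takes 1/15.
Kazimierz is living and takes 1/15.
Zofia is living and takes 1/15.
Ireneusz predeceased; the 1/5 allotted to Ireneusz's branch passes to Ireneusz's issue by representation.
The 1/5 is divided into 3 equal shares of 1/15 among Radoslaw, Halina, Agnieszka.
Radoslaw is living and takes 1/15.
Halina is living and takes 1/15.
Agnieszka is living and takes 1/15.

Agnieszka 1/15; Bogdan 1/5; Eliasz 1/5; Franciszka 1/15; Halina 1/15; Kazimierz 1/15; Oleg 1/15; Radoslaw 1/15; Stanislawa 1/15; Urszula 1/15; Zofia 1/15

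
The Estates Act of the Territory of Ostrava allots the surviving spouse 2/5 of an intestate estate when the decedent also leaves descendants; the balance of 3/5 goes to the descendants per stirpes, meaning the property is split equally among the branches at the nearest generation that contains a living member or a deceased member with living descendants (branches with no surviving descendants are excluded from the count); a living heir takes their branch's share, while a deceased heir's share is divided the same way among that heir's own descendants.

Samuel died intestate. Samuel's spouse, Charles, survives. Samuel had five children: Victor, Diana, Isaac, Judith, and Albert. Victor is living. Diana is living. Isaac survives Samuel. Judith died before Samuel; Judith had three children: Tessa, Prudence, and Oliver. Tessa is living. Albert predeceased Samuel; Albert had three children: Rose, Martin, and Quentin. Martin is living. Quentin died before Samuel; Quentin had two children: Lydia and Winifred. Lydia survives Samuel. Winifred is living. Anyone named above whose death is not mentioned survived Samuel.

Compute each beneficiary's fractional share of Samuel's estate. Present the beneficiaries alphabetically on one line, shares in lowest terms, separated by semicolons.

Charles 2/5; Diana 3/25; Isaac 3/25; Lydia 1/50; Martin 1/25; Oliver 1/25; Prudence 1/25; Rose 1/25; Tessa 1/25; Victor 3/25; Winifred 1/50

Charles, as surviving spouse, takes 2/5.
The remaining 3/5 passes to Samuel's descendants per stirpes.
The 3/5 is divided into 5 equal shares of 3/25 among Victor, Diana, Isaac, Judith, Albert.
Victor is living and takes 3/25.
Diana is living and takes 3/25.
Isaac is living and takes 3/25.
Judith predeceased; the 3/25 allotted to Judith's branch passes to Judith's issue by representation.
The 3/25 is divided into 3 equal shares of 1/25 among Tessa, Prudence, Oliver.
Tessa is living and takes 1/25.
Prudence is living and takes 1/25.
Oliver is living and takes 1/25.
Albert predeceased; the 3/25 allotted to Albert's branch passes to Albert's issue by representation.
The 3/25 is divided into 3 equal shares of 1/25 among Rose, Martin, Quentin.
Rose is living and takes 1/25.
Martin is living and takes 1/25.
Quentin predeceased; the 1/25 allotted to Quentin's branch passes to Quentin's issue by representation.
The 1/25 is divided into 2 equal shares of 1/50 among Lydia, Winifred.
Lydia is living and takes 1/50.
Winifred is living and takes 1/50.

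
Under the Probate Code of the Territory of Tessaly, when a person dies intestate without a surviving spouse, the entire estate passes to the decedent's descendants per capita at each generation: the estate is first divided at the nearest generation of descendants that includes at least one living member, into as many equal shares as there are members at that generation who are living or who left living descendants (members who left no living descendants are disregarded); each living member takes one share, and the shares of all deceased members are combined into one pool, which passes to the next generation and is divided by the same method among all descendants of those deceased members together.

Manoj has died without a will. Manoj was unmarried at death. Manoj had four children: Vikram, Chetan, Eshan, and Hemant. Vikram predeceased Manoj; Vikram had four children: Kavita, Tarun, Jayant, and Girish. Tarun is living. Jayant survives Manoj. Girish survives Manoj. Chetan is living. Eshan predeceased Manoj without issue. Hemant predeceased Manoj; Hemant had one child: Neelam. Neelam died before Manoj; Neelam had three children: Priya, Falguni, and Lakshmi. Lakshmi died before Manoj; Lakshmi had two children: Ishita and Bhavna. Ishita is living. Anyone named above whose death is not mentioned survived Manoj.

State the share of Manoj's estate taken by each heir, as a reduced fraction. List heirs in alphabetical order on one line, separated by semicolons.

There is no surviving spouse, so the entire estate passes to Manoj's descendants per capita at each generation.
At generation 1 (Vikram, Chetan, Hemant) there are 3 shares of (1)/3 = 1/3 each.
Living: Chetan — each takes 1/3.
Deceased: Vikram and Hemant. Their combined 2/3 is pooled and carried to generation 2.
At generation 2 (Kavita, Tarun, Jayant, Girish, Neelam) there are 5 shares of (2/3)/5 = 2/15 each.
Living: Kavita, Tarun, Jayant, and Girish — each takes 2/15.
Deceased: Neelam. That 2/15 share is carried to generation 3.
At generation 3 (Priya, Falguni, Lakshmi) there are 3 shares of (2/15)/3 = 2/45 each.
Living: Priya and Falguni — each takes 2/45.
Deceased: Lakshmi. That 2/45 share is carried to generation 4.
At generation 4 (Ishita, Bhavna) there are 2 shares of (2/45)/2 = 1/45 each.
Living: Ishita and Bhavna — each takes 1/45.

Bhavna 1/45; Chetan 1/3; Falguni 2/45; Girish 2/15; Ishita 1/45; Jayant 2/15; Kavita 2/15; Priya 2/45; Tarun 2/15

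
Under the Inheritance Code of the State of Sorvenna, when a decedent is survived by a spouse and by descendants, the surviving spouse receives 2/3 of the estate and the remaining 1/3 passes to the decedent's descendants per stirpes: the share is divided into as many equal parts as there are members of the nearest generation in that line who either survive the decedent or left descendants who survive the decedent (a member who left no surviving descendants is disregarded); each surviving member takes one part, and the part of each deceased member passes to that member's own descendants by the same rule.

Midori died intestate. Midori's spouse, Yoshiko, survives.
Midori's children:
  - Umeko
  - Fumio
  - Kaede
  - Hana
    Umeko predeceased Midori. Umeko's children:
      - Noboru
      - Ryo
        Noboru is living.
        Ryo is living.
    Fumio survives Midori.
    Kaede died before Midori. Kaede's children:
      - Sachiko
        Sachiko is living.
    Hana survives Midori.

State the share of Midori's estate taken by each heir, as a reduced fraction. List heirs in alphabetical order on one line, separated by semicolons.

Yoshiko, as surviving spouse, takes 2/3.
The remaining 1/3 passes to Midori's descendants per stirpes.
The 1/3 is divided into 4 equal shares of 1/12 among Umeko, Fumio, Kaede, Hana.
Umeko predeceased; the 1/12 allotted to Umeko's branch passes to Umeko's issue by representation.
The 1/12 is divided into 2 equal shares of 1/24 among Noboru, Ryo.
Noboru is living and takes 1/24.
Ryo is living and takes 1/24.
Fumio is living and takes 1/12.
Kaede predeceased; the 1/12 allotted to Kaede's branch passes to Kaede's issue by representation.
Sachiko is the sole taker at this level and receives the full 1/12.
Hana is living and takes 1/12.

Fumio 1/12; Hana 1/12; Noboru 1/24; Ryo 1/24; Sachiko 1/12; Yoshiko 2/3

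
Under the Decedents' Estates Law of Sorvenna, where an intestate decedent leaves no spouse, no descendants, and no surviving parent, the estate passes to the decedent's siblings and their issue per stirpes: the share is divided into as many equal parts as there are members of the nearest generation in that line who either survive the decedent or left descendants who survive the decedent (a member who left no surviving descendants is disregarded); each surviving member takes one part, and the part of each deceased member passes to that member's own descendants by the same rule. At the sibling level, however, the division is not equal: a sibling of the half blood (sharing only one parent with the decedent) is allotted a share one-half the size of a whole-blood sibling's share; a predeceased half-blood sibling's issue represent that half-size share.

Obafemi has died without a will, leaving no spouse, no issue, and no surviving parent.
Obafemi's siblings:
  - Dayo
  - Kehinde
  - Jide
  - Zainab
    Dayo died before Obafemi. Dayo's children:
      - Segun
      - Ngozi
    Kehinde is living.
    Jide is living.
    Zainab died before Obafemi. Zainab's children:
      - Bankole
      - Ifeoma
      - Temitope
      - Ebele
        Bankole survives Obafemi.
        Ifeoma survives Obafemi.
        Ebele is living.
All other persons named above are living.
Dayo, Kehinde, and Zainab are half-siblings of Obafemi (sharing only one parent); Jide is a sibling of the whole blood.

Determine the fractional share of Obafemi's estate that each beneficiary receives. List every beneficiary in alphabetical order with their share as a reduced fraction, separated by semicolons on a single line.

No spouse, descendants, or parent survives, so the estate passes to Obafemi's siblings per stirpes.
Half-blood siblings count for one-half the weight of whole-blood siblings at the initial division.
Dividing 1 in proportion to weights (total weight 5/2): Dayo (weight 1/2) → 1/5; Kehinde (weight 1/2) → 1/5; Jide (weight 1) → 2/5; Zainab (weight 1/2) → 1/5.
Dayo predeceased; the 1/5 allotted to Dayo's branch passes to Dayo's issue by representation.
The 1/5 is divided into 2 equal shares of 1/10 among Segun, Ngozi.
Segun is living and takes 1/10.
Ngozi is living and takes 1/10.
Kehinde is living and takes 1/5.
Jide is living and takes 2/5.
Zainab predeceased; the 1/5 allotted to Zainab's branch passes to Zainab's issue by representation.
The 1/5 is divided into 4 equal shares of 1/20 among Bankole, Ifeoma, Temitope, Ebele.
Bankole is living and takes 1/20.
Ifeoma is living and takes 1/20.
Temitope is living and takes 1/20.
Ebele is living and takes 1/20.

Bankole 1/20; Ebele 1/20; Ifeoma 1/20; Jide 2/5; Kehinde 1/5; Ngozi 1/10; Segun 1/10; Temitope 1/20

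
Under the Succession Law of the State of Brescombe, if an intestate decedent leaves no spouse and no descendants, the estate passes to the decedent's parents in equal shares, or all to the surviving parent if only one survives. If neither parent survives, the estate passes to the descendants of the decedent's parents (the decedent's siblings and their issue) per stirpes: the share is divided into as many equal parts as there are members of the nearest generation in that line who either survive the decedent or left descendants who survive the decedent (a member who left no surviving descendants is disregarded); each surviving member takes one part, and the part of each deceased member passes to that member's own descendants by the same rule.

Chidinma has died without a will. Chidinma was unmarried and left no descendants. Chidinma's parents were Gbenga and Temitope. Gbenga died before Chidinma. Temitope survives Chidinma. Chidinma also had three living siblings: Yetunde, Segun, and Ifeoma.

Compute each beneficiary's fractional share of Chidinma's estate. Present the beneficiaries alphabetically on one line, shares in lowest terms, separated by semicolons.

Temitope 1

Only one parent, Temitope, survives, so Temitope takes the entire estate. The siblings take nothing because a surviving parent has priority.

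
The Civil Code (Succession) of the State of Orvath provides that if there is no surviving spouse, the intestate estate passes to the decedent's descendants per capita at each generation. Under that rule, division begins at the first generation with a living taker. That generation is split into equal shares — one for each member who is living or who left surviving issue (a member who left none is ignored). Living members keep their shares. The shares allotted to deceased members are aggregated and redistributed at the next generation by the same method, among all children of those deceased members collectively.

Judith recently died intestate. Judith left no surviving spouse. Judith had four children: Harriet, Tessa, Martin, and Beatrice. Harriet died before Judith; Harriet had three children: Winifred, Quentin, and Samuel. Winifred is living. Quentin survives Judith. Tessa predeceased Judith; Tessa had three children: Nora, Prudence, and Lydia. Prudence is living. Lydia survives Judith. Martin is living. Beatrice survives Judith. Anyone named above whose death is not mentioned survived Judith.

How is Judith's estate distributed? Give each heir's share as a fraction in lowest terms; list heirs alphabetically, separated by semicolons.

Beatrice 1/4; Lydia 1/12; Martin 1/4; Nora 1/12; Prudence 1/12; Quentin 1/12; Samuel 1/12; Winifred 1/12

There is no surviving spouse, so the entire estate passes to Judith's descendants per capita at each generation.
At generation 1 (Harriet, Tessa, Martin, Beatrice) there are 4 shares of (1)/4 = 1/4 each.
Living: Martin and Beatrice — each takes 1/4.
Deceased: Harriet and Tessa. Their combined 1/2 is pooled and carried to generation 2.
At generation 2 (Winifred, Quentin, Samuel, Nora, Prudence, Lydia) there are 6 shares of (1/2)/6 = 1/12 each.
Living: Winifred, Quentin, Samuel, Nora, Prudence, and Lydia — each takes 1/12.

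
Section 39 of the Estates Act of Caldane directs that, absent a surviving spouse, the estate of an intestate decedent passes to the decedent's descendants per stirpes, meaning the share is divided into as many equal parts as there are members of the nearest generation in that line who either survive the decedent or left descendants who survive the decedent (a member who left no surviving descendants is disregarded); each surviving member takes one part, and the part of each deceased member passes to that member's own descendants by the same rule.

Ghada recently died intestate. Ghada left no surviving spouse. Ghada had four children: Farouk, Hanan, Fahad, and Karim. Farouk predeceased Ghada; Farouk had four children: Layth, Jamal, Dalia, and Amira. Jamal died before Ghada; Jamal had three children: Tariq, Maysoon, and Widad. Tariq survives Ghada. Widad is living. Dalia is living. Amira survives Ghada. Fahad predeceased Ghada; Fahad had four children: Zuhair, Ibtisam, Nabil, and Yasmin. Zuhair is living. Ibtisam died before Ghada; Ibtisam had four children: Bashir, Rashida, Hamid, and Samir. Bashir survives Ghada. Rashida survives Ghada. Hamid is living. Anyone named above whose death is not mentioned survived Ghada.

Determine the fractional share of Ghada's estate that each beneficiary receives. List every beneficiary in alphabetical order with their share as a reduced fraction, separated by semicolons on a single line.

There is no surviving spouse, so the entire estate passes to Ghada's descendants per stirpes.
The estate is divided into 4 equal shares of 1/4 among Farouk, Hanan, Fahad, Karim.
Farouk predeceased; the 1/4 allotted to Farouk's branch passes to Farouk's issue by representation.
The 1/4 is divided into 4 equal shares of 1/16 among Layth, Jamal, Dalia, Amira.
Layth is living and takes 1/16.
Jamal predeceased; the 1/16 allotted to Jamal's branch passes to Jamal's issue by representation.
The 1/16 is divided into 3 equal shares of 1/48 among Tariq, Maysoon, Widad.
Tariq is living and takes 1/48.
Maysoon is living and takes 1/48.
Widad is living and takes 1/48.
Dalia is living and takes 1/16.
Amira is living and takes 1/16.
Hanan is living and takes 1/4.
Fahad predeceased; the 1/4 allotted to Fahad's branch passes to Fahad's issue by representation.
The 1/4 is divided into 4 equal shares of 1/16 among Zuhair, Ibtisam, Nabil, Yasmin.
Zuhair is living and takes 1/16.
Ibtisam predeceased; the 1/16 allotted to Ibtisam's branch passes to Ibtisam's issue by representation.
The 1/16 is divided into 4 equal shares of 1/64 among Bashir, Rashida, Hamid, Samir.
Bashir is living and takes 1/64.
Rashida is living and takes 1/64.
Hamid is living and takes 1/64.
Samir is living and takes 1/64.
Nabil is living and takes 1/16.
Yasmin is living and takes 1/16.
Karim is living and takes 1/4.

Amira 1/16; Bashir 1/64; Dalia 1/16; Hamid 1/64; Hanan 1/4; Karim 1/4; Layth 1/16; Maysoon 1/48; Nabil 1/16; Rashida 1/64; Samir 1/64; Tariq 1/48; Widad 1/48; Yasmin 1/16; Zuhair 1/16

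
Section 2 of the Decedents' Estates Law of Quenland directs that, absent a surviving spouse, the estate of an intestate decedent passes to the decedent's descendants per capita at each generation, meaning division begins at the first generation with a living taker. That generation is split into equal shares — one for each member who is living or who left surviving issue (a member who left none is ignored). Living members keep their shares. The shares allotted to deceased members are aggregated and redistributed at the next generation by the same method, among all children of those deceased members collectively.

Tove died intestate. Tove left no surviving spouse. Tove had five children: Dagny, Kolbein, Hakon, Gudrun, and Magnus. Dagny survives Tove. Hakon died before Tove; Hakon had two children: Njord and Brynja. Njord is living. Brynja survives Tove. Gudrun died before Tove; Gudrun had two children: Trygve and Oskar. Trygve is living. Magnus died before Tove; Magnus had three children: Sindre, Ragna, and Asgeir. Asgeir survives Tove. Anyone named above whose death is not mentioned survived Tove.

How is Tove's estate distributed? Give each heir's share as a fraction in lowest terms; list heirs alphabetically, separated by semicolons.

Asgeir 3/35; Brynja 3/35; Dagny 1/5; Kolbein 1/5; Njord 3/35; Oskar 3/35; Ragna 3/35; Sindre 3/35; Trygve 3/35

There is no surviving spouse, so the entire estate passes to Tove's descendants per capita at each generation.
At generation 1 (Dagny, Kolbein, Hakon, Gudrun, Magnus) there are 5 shares of (1)/5 = 1/5 each.
Living: Dagny and Kolbein — each takes 1/5.
Deceased: Hakon, Gudrun, and Magnus. Their combined 3/5 is pooled and carried to generation 2.
At generation 2 (Njord, Brynja, Trygve, Oskar, Sindre, Ragna, Asgeir) there are 7 shares of (3/5)/7 = 3/35 each.
Living: Njord, Brynja, Trygve, Oskar, Sindre, Ragna, and Asgeir — each takes 3/35.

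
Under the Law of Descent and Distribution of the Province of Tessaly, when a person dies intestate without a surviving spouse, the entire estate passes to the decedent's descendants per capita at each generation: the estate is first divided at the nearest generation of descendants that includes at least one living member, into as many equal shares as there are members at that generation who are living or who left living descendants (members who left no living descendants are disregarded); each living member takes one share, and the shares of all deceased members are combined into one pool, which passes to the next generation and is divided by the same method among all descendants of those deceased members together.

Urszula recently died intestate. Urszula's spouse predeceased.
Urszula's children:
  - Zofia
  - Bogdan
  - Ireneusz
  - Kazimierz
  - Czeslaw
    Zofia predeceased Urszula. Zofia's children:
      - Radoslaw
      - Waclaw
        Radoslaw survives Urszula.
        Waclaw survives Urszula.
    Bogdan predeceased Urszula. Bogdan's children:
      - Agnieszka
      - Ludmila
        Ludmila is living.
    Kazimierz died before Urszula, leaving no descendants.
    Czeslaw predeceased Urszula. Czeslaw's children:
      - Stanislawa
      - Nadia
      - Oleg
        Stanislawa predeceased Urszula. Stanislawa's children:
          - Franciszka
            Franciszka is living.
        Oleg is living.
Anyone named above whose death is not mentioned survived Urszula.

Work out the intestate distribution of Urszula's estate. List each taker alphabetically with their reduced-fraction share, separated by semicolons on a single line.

Agnieszka 3/28; Franciszka 3/28; Ireneusz 1/4; Ludmila 3/28; Nadia 3/28; Oleg 3/28; Radoslaw 3/28; Waclaw 3/28

There is no surviving spouse, so the entire estate passes to Urszula's descendants per capita at each generation.
At generation 1 (Zofia, Bogdan, Ireneusz, Czeslaw) there are 4 shares of (1)/4 = 1/4 each.
Living: Ireneusz — each takes 1/4.
Deceased: Zofia, Bogdan, and Czeslaw. Their combined 3/4 is pooled and carried to generation 2.
At generation 2 (Radoslaw, Waclaw, Agnieszka, Ludmila, Stanislawa, Nadia, Oleg) there are 7 shares of (3/4)/7 = 3/28 each.
Living: Radoslaw, Waclaw, Agnieszka, Ludmila, Nadia, and Oleg — each takes 3/28.
Deceased: Stanislawa. That 3/28 share is carried to generation 3.
At generation 3 (Franciszka) there are 1 shares of (3/28)/1 = 3/28 each.
Living: Franciszka — each takes 3/28.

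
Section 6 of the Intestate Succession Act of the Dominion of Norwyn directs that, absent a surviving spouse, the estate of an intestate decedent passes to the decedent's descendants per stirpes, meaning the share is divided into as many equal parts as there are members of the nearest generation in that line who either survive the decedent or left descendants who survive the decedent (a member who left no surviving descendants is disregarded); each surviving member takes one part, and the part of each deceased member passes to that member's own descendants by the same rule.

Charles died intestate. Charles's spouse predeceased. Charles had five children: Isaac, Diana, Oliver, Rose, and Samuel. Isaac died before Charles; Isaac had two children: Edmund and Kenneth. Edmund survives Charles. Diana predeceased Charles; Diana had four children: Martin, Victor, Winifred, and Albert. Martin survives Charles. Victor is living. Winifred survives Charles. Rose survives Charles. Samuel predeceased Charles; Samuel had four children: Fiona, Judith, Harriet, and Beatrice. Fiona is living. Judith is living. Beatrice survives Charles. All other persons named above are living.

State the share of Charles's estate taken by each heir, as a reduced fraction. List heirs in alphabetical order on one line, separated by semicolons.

Albert 1/20; Beatrice 1/20; Edmund 1/10; Fiona 1/20; Harriet 1/20; Judith 1/20; Kenneth 1/10; Martin 1/20; Oliver 1/5; Rose 1/5; Victor 1/20; Winifred 1/20

There is no surviving spouse, so the entire estate passes to Charles's descendants per stirpes.
The estate is divided into 5 equal shares of 1/5 among Isaac, Diana, Oliver, Rose, Samuel.
Isaac predeceased; the 1/5 allotted to Isaac's branch passes to Isaac's issue by representation.
The 1/5 is divided into 2 equal shares of 1/10 among Edmund, Kenneth.
Edmund is living and takes 1/10.
Kenneth is living and takes 1/10.
Diana predeceased; the 1/5 allotted to Diana's branch passes to Diana's issue by representation.
The 1/5 is divided into 4 equal shares of 1/20 among Martin, Victor, Winifred, Albert.
Martin is living and takes 1/20.
Victor is living and takes 1/20.
Winifred is living and takes 1/20.
Albert is living and takes 1/20.
Oliver is living and takes 1/5.
Rose is living and takes 1/5.
Samuel predeceased; the 1/5 allotted to Samuel's branch passes to Samuel's issue by representation.
The 1/5 is divided into 4 equal shares of 1/20 among Fiona, Judith, Harriet, Beatrice.
Fiona is living and takes 1/20.
Judith is living and takes 1/20.
Harriet is living and takes 1/20.
Beatrice is living and takes 1/20.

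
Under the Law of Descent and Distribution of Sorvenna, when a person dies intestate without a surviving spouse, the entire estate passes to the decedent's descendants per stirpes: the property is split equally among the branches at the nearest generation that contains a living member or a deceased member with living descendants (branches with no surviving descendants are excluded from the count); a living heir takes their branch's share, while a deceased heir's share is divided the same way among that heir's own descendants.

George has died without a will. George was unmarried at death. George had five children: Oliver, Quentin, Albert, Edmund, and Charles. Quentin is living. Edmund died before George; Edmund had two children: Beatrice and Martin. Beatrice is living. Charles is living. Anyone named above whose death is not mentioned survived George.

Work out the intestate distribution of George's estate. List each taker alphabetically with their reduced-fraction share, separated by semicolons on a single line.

There is no surviving spouse, so the entire estate passes to George's descendants per stirpes.
The estate is divided into 5 equal shares of 1/5 among Oliver, Quentin, Albert, Edmund, Charles.
Oliver is living and takes 1/5.
Quentin is living and takes 1/5.
Albert is living and takes 1/5.
Edmund predeceased; the 1/5 allotted to Edmund's branch passes to Edmund's issue by representation.
The 1/5 is divided into 2 equal shares of 1/10 among Beatrice, Martin.
Beatrice is living and takes 1/10.
Martin is living and takes 1/10.
Charles is living and takes 1/5.

Albert 1/5; Beatrice 1/10; Charles 1/5; Martin 1/10; Oliver 1/5; Quentin 1/5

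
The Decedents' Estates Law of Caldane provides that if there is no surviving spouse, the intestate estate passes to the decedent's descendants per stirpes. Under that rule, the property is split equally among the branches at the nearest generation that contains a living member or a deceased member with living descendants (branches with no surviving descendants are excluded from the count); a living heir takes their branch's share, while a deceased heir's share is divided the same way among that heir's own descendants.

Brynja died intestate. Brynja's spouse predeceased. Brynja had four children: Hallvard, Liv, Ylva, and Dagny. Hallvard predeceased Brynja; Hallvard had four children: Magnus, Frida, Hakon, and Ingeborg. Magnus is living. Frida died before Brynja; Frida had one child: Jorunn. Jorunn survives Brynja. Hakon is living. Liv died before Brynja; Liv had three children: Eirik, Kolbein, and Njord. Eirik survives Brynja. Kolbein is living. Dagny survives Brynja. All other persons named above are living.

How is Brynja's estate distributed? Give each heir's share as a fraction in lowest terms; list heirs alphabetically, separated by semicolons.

There is no surviving spouse, so the entire estate passes to Brynja's descendants per stirpes.
The estate is divided into 4 equal shares of 1/4 among Hallvard, Liv, Ylva, Dagny.
Hallvard predeceased; the 1/4 allotted to Hallvard's branch passes to Hallvard's issue by representation.
The 1/4 is divided into 4 equal shares of 1/16 among Magnus, Frida, Hakon, Ingeborg.
Magnus is living and takes 1/16.
Frida predeceased; the 1/16 allotted to Frida's branch passes to Frida's issue by representation.
Jorunn is the sole taker at this level and receives the full 1/16.
Hakon is living and takes 1/16.
Ingeborg is living and takes 1/16.
Liv predeceased; the 1/4 allotted to Liv's branch passes to Liv's issue by representation.
The 1/4 is divided into 3 equal shares of 1/12 among Eirik, Kolbein, Njord.
Eirik is living and takes 1/12.
Kolbein is living and takes 1/12.
Njord is living and takes 1/12.
Ylva is living and takes 1/4.
Dagny is living and takes 1/4.

Dagny 1/4; Eirik 1/12; Hakon 1/16; Ingeborg 1/16; Jorunn 1/16; Kolbein 1/12; Magnus 1/16; Njord 1/12; Ylva 1/4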